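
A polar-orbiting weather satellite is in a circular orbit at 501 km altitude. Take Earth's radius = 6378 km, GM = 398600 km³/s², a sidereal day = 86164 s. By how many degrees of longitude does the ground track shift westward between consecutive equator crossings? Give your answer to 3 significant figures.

Semi-major axis a = 6378 + 501 = 6879 km. Period T = 2π√(a³/μ) = 2π√(6879³/398600) = 5678.0 s = 94.63 min.
During one orbit Earth rotates (5678.0 / 86164) × 360° = 23.72°.

23.7°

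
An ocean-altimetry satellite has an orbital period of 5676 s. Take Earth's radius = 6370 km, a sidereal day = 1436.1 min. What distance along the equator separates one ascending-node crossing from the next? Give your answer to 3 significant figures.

During one orbit Earth rotates (5676.0 / 86166) × 360° = 23.71°.
At the equator that is 23.71° × (2π·6370/360) km/° = 23.71 × 111.2 = 2636 km.

2640 km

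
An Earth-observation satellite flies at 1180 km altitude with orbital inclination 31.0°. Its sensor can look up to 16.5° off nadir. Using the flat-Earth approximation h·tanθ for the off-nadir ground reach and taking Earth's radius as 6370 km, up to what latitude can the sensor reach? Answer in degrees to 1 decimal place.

For a prograde orbit the ground track reaches latitude ±i = ±31.0°.
Sensor half-swath on the ground ≈ 1180·tan(16.5°) = 350 km = 3.14° of latitude.
Maximum observable latitude ≈ 31.0 + 3.14 = 34.1°.

34.1°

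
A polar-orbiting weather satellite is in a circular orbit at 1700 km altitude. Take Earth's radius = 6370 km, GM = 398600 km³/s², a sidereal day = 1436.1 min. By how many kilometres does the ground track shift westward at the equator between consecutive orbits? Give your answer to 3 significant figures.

Semi-major axis a = 6370 + 1700 = 8070 km. Period T = 2π√(a³/μ) = 2π√(8070³/398600) = 7214.8 s = 120.25 min.
During one orbit Earth rotates (7214.8 / 86166) × 360° = 30.14°.
At the equator that is 30.14° × (2π·6370/360) km/° = 30.14 × 111.2 = 3351 km.

3350 km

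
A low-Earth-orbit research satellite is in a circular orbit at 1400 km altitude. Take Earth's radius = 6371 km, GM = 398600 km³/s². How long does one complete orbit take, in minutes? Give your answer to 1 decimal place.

113.6 min

Semi-major axis a = 6371 + 1400 = 7771 km. Period T = 2π√(a³/μ) = 2π√(7771³/398600) = 6817.5 s = 113.63 min.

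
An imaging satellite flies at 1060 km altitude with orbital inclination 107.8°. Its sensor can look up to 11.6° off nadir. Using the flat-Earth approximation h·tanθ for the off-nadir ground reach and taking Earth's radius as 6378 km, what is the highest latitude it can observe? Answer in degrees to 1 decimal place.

74.2°

Retrograde orbit: the ground track reaches ±(180° − i) = ±(180 − 107.8) = ±72.2°.
Sensor half-swath on the ground ≈ 1060·tan(11.6°) = 218 km = 1.95° of latitude.
Maximum observable latitude ≈ 72.2 + 1.95 = 74.2°.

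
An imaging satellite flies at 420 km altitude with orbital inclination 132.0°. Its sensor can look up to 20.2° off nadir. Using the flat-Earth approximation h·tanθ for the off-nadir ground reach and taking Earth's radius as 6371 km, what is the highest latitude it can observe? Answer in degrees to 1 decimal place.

Retrograde orbit: the ground track reaches ±(180° − i) = ±(180 − 132.0) = ±48.0°.
Sensor half-swath on the ground ≈ 420·tan(20.2°) = 155 km = 1.39° of latitude.
Maximum observable latitude ≈ 48.0 + 1.39 = 49.4°.

49.4°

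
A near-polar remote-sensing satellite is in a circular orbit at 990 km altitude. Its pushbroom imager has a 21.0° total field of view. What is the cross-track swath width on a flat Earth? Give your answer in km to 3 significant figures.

Half-angle = 21.0°/2 = 10.5°.
Swath width ≈ 2h·tan(θ/2) = 2 × 990 × tan(10.5°) = 367.0 km.

367 km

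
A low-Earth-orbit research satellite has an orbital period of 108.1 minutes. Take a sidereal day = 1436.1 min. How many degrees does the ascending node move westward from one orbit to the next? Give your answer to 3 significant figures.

T = 108.1 min = 6486.0 s.
During one orbit Earth rotates (6486.0 / 86166) × 360° = 27.10°.

27.1°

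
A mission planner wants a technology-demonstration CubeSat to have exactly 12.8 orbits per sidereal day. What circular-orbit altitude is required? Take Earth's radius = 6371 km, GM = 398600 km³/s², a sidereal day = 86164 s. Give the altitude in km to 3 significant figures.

Required period T = 86164 / 12.8 = 6731.6 s.
From T = 2π√(a³/μ): a = (μ T²/4π²)^(1/3) = (398600 × 6731.6² / 4π²)^(1/3) = 7706 km.
Altitude h = a − R = 7706 − 6371 = 1335 km.

1330 km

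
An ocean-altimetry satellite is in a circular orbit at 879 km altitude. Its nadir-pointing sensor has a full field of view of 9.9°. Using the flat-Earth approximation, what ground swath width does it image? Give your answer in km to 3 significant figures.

152 km

Half-angle = 9.9°/2 = 4.95°.
Swath width ≈ 2h·tan(θ/2) = 2 × 879 × tan(4.95°) = 152.3 km.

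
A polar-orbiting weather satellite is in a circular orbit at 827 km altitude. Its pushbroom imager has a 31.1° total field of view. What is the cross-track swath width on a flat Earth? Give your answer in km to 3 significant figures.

Half-angle = 31.1°/2 = 15.55°.
Swath width ≈ 2h·tan(θ/2) = 2 × 827 × tan(15.55°) = 460.2 km.

460 km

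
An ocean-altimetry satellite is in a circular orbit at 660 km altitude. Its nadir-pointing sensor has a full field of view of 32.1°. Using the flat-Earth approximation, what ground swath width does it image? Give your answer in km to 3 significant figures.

Half-angle = 32.1°/2 = 16.05°.
Swath width ≈ 2h·tan(θ/2) = 2 × 660 × tan(16.05°) = 379.8 km.

380 km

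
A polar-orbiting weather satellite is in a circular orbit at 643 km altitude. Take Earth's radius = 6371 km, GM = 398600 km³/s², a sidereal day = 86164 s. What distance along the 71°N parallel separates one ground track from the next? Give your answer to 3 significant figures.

Semi-major axis a = 6371 + 643 = 7014 km. Period T = 2π√(a³/μ) = 2π√(7014³/398600) = 5846.0 s = 97.43 min.
Node shift per orbit = (5846.0/86164) × 360° = 24.43°.
Equatorial spacing = 24.43 × 111.2 km/° = 2716 km.
At 71° latitude, spacing = 2716 × cos(71°) = 884 km.

884 km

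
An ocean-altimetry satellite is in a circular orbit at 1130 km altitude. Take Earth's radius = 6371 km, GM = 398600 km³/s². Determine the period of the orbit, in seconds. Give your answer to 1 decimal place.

6465.3 seconds

Semi-major axis a = 6371 + 1130 = 7501 km. Period T = 2π√(a³/μ) = 2π√(7501³/398600) = 6465.3 s = 107.76 min.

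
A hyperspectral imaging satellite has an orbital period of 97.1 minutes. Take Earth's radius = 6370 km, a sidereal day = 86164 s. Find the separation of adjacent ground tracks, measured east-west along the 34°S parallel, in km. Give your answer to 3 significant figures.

T = 97.1 min = 5826.0 s.
Node shift per orbit = (5826.0/86164) × 360° = 24.34°.
Equatorial spacing = 24.34 × 111.2 km/° = 2706 km.
At 34° latitude, spacing = 2706 × cos(34°) = 2244 km.

2240 km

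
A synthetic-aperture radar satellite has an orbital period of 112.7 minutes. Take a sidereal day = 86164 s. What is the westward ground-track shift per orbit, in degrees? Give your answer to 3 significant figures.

T = 112.7 min = 6762.0 s.
During one orbit Earth rotates (6762.0 / 86164) × 360° = 28.25°.

28.3°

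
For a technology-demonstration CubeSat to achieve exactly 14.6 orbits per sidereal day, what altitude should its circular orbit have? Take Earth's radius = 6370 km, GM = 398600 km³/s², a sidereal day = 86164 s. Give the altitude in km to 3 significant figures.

688 km

Required period T = 86164 / 14.6 = 5901.6 s.
From T = 2π√(a³/μ): a = (μ T²/4π²)^(1/3) = (398600 × 5901.6² / 4π²)^(1/3) = 7058 km.
Altitude h = a − R = 7058 − 6370 = 688 km.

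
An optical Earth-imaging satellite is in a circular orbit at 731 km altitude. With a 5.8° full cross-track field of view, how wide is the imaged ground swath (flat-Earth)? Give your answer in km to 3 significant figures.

Half-angle = 5.8°/2 = 2.9°.
Swath width ≈ 2h·tan(θ/2) = 2 × 731 × tan(2.9°) = 74.1 km.

74.1 km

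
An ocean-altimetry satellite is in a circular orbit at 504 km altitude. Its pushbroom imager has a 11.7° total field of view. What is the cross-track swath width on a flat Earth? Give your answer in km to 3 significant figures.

103 km

Half-angle = 11.7°/2 = 5.85°.
Swath width ≈ 2h·tan(θ/2) = 2 × 504 × tan(5.85°) = 103.3 km.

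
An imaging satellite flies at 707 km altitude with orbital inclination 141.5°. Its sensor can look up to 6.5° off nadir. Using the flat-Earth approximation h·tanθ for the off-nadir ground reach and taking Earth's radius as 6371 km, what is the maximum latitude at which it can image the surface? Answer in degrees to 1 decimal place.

Retrograde orbit: the ground track reaches ±(180° − i) = ±(180 − 141.5) = ±38.5°.
Sensor half-swath on the ground ≈ 707·tan(6.5°) = 81 km = 0.72° of latitude.
Maximum observable latitude ≈ 38.5 + 0.72 = 39.2°.

39.2°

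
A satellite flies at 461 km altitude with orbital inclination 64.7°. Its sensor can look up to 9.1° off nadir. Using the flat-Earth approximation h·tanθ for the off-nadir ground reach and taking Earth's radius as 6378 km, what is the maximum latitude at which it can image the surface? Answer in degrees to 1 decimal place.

For a prograde orbit the ground track reaches latitude ±i = ±64.7°.
Sensor half-swath on the ground ≈ 461·tan(9.1°) = 74 km = 0.66° of latitude.
Maximum observable latitude ≈ 64.7 + 0.66 = 65.4°.

65.4°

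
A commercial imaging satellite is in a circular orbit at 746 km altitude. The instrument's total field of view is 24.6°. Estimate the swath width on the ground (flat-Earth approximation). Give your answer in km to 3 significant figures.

325 km

Half-angle = 24.6°/2 = 12.3°.
Swath width ≈ 2h·tan(θ/2) = 2 × 746 × tan(12.3°) = 325.3 km.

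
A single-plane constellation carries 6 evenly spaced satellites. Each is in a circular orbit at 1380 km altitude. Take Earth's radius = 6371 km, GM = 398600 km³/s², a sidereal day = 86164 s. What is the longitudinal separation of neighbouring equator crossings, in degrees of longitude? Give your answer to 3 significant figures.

Semi-major axis a = 6371 + 1380 = 7751 km. Period T = 2π√(a³/μ) = 2π√(7751³/398600) = 6791.2 s = 113.19 min.
Single-satellite node shift = (6791.2/86164) × 360° = 28.37°.
With 6 satellites evenly phased, successive equator crossings are 28.37/6 = 4.729° apart.

4.73°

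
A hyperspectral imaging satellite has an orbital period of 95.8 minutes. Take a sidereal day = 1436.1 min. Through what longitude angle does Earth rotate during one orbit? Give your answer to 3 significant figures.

24.0°

T = 95.8 min = 5748.0 s.
During one orbit Earth rotates (5748.0 / 86166) × 360° = 24.02°.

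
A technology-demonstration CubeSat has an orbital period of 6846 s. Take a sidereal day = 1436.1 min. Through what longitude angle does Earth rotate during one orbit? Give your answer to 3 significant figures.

During one orbit Earth rotates (6846.0 / 86166) × 360° = 28.60°.

28.6°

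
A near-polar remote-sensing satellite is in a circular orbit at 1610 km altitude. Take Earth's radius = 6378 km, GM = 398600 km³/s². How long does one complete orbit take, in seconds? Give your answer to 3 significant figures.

7110 seconds

Semi-major axis a = 6378 + 1610 = 7988 km. Period T = 2π√(a³/μ) = 2π√(7988³/398600) = 7105.1 s = 118.42 min.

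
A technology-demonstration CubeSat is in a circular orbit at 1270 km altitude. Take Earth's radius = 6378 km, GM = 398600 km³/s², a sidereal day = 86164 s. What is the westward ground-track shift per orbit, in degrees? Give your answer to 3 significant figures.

27.8°

Semi-major axis a = 6378 + 1270 = 7648 km. Period T = 2π√(a³/μ) = 2π√(7648³/398600) = 6656.3 s = 110.94 min.
During one orbit Earth rotates (6656.3 / 86164) × 360° = 27.81°.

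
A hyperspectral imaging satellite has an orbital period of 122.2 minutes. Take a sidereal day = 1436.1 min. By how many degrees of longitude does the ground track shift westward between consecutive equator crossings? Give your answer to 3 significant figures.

T = 122.2 min = 7332.0 s.
During one orbit Earth rotates (7332.0 / 86166) × 360° = 30.63°.

30.6°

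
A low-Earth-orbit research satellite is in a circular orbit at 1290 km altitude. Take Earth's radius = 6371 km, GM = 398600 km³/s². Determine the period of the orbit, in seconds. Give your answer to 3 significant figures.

6670 seconds

Semi-major axis a = 6371 + 1290 = 7661 km. Period T = 2π√(a³/μ) = 2π√(7661³/398600) = 6673.3 s = 111.22 min.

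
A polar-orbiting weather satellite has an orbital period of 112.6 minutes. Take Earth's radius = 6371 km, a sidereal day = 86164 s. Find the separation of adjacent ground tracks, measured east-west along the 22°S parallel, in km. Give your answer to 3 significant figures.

T = 112.6 min = 6756.0 s.
Node shift per orbit = (6756.0/86164) × 360° = 28.23°.
Equatorial spacing = 28.23 × 111.2 km/° = 3139 km.
At 22° latitude, spacing = 3139 × cos(22°) = 2910 km.

2910 km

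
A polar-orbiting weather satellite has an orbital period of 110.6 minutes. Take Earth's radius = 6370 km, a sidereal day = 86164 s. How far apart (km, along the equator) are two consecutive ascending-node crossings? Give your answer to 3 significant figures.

3080 km

T = 110.6 min = 6636.0 s.
During one orbit Earth rotates (6636.0 / 86164) × 360° = 27.73°.
At the equator that is 27.73° × (2π·6370/360) km/° = 27.73 × 111.2 = 3082 km.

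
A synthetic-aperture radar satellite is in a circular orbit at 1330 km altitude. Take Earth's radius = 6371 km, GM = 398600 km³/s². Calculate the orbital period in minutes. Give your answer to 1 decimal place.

Semi-major axis a = 6371 + 1330 = 7701 km. Period T = 2π√(a³/μ) = 2π√(7701³/398600) = 6725.6 s = 112.09 min.

112.1 min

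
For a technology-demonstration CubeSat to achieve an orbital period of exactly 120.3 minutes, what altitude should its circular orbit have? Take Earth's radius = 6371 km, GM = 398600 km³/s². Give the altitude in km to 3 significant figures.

T = 120.3 min = 7218.0 s.
From T = 2π√(a³/μ): a = (μ T²/4π²)^(1/3) = (398600 × 7218.0² / 4π²)^(1/3) = 8072 km.
Altitude h = a − R = 8072 − 6371 = 1701 km.

1700 km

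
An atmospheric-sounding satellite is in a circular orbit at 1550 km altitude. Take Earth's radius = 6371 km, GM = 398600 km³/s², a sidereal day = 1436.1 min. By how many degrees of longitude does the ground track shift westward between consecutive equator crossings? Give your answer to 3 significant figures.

29.3°

Semi-major axis a = 6371 + 1550 = 7921 km. Period T = 2π√(a³/μ) = 2π√(7921³/398600) = 7015.9 s = 116.93 min.
During one orbit Earth rotates (7015.9 / 86166) × 360° = 29.31°.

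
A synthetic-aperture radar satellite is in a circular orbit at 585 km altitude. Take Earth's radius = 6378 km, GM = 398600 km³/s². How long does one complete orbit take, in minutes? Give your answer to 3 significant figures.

Semi-major axis a = 6378 + 585 = 6963 km. Period T = 2π√(a³/μ) = 2π√(6963³/398600) = 5782.4 s = 96.37 min.

96.4 min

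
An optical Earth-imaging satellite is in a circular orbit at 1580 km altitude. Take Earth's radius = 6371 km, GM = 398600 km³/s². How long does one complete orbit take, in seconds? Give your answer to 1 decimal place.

Semi-major axis a = 6371 + 1580 = 7951 km. Period T = 2π√(a³/μ) = 2π√(7951³/398600) = 7055.8 s = 117.60 min.

7055.8 seconds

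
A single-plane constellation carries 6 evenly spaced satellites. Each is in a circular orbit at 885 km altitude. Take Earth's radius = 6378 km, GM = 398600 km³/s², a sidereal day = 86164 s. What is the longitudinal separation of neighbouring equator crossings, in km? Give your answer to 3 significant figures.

477 km

Semi-major axis a = 6378 + 885 = 7263 km. Period T = 2π√(a³/μ) = 2π√(7263³/398600) = 6160.1 s = 102.67 min.
Single-satellite node shift = (6160.1/86164) × 360° = 25.74°.
With 6 satellites evenly phased, successive equator crossings are 25.74/6 = 4.290° apart.
That is 4.290 × 111.3 = 477 km at the equator.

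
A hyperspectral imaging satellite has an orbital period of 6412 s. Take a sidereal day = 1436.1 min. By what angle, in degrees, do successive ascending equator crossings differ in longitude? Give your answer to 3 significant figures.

26.8°

During one orbit Earth rotates (6412.0 / 86166) × 360° = 26.79°.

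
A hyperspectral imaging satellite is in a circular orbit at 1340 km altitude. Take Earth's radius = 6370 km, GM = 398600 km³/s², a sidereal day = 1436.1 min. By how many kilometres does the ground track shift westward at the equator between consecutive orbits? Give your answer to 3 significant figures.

3130 km

Semi-major axis a = 6370 + 1340 = 7710 km. Period T = 2π√(a³/μ) = 2π√(7710³/398600) = 6737.4 s = 112.29 min.
During one orbit Earth rotates (6737.4 / 86166) × 360° = 28.15°.
At the equator that is 28.15° × (2π·6370/360) km/° = 28.15 × 111.2 = 3130 km.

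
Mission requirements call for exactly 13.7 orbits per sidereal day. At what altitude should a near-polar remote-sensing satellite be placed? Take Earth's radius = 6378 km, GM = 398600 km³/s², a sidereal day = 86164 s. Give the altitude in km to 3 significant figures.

Required period T = 86164 / 13.7 = 6289.3 s.
From T = 2π√(a³/μ): a = (μ T²/4π²)^(1/3) = (398600 × 6289.3² / 4π²)^(1/3) = 7364 km.
Altitude h = a − R = 7364 − 6378 = 986 km.

986 km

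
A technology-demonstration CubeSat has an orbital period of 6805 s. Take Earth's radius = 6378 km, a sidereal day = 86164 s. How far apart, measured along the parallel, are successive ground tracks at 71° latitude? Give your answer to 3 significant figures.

Node shift per orbit = (6805.0/86164) × 360° = 28.43°.
Equatorial spacing = 28.43 × 111.3 km/° = 3165 km.
At 71° latitude, spacing = 3165 × cos(71°) = 1030 km.

1030 km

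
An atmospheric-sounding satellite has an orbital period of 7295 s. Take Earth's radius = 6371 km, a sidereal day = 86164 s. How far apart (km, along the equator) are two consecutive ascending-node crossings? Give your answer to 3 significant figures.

3390 km

During one orbit Earth rotates (7295.0 / 86164) × 360° = 30.48°.
At the equator that is 30.48° × (2π·6371/360) km/° = 30.48 × 111.2 = 3389 km.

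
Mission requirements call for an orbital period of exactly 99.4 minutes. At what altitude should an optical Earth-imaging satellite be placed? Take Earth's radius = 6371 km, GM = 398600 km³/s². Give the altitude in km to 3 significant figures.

737 km

T = 99.4 min = 5964.0 s.
From T = 2π√(a³/μ): a = (μ T²/4π²)^(1/3) = (398600 × 5964.0² / 4π²)^(1/3) = 7108 km.
Altitude h = a − R = 7108 − 6371 = 737 km.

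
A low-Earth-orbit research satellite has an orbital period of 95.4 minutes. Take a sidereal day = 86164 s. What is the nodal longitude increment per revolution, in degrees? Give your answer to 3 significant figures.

23.9°

T = 95.4 min = 5724.0 s.
During one orbit Earth rotates (5724.0 / 86164) × 360° = 23.92°.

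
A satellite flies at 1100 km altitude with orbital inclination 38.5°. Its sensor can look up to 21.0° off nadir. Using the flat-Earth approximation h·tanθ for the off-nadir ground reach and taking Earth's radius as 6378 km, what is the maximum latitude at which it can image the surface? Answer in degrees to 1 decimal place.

42.3°

For a prograde orbit the ground track reaches latitude ±i = ±38.5°.
Sensor half-swath on the ground ≈ 1100·tan(21.0°) = 422 km = 3.79° of latitude.
Maximum observable latitude ≈ 38.5 + 3.79 = 42.3°.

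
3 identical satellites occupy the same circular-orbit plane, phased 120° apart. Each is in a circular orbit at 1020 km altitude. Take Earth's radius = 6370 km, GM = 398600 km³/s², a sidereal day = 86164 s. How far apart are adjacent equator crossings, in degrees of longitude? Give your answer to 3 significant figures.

8.81°

Semi-major axis a = 6370 + 1020 = 7390 km. Period T = 2π√(a³/μ) = 2π√(7390³/398600) = 6322.3 s = 105.37 min.
Single-satellite node shift = (6322.3/86164) × 360° = 26.42°.
With 3 satellites evenly phased, successive equator crossings are 26.42/3 = 8.805° apart.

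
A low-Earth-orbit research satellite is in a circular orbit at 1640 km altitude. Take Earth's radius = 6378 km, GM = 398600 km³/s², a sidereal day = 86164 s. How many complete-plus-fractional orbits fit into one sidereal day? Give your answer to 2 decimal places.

12.06

Semi-major axis a = 6378 + 1640 = 8018 km. Period T = 2π√(a³/μ) = 2π√(8018³/398600) = 7145.1 s = 119.09 min.
Orbits per sidereal day = 86164 / 7145.1 = 12.059.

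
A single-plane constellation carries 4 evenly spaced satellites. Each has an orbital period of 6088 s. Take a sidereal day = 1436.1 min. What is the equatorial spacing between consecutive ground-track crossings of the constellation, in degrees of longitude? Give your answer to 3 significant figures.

6.36°

Single-satellite node shift = (6088.0/86166) × 360° = 25.44°.
With 4 satellites evenly phased, successive equator crossings are 25.44/4 = 6.359° apart.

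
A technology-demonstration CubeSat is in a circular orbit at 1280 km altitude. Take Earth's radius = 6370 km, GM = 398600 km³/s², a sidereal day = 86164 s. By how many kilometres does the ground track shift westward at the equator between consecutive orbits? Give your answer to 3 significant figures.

3090 km

Semi-major axis a = 6370 + 1280 = 7650 km. Period T = 2π√(a³/μ) = 2π√(7650³/398600) = 6658.9 s = 110.98 min.
During one orbit Earth rotates (6658.9 / 86164) × 360° = 27.82°.
At the equator that is 27.82° × (2π·6370/360) km/° = 27.82 × 111.2 = 3093 km.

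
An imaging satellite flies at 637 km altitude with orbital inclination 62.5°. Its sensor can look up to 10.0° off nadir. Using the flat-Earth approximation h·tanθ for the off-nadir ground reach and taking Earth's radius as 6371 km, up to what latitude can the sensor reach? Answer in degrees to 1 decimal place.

63.5°

For a prograde orbit the ground track reaches latitude ±i = ±62.5°.
Sensor half-swath on the ground ≈ 637·tan(10.0°) = 112 km = 1.01° of latitude.
Maximum observable latitude ≈ 62.5 + 1.01 = 63.5°.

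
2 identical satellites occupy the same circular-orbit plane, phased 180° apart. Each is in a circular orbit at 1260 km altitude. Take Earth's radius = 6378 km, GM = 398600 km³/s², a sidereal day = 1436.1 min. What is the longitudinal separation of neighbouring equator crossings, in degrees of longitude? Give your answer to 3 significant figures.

Semi-major axis a = 6378 + 1260 = 7638 km. Period T = 2π√(a³/μ) = 2π√(7638³/398600) = 6643.3 s = 110.72 min.
Single-satellite node shift = (6643.3/86166) × 360° = 27.76°.
With 2 satellites evenly phased, successive equator crossings are 27.76/2 = 13.878° apart.

13.9°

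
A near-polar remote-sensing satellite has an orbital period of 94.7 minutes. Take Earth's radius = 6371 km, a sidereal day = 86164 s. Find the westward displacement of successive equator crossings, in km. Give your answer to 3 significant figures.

2640 km

T = 94.7 min = 5682.0 s.
During one orbit Earth rotates (5682.0 / 86164) × 360° = 23.74°.
At the equator that is 23.74° × (2π·6371/360) km/° = 23.74 × 111.2 = 2640 km.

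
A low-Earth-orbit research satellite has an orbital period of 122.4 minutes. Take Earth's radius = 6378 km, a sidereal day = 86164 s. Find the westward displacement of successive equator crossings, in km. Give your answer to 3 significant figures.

3420 km

T = 122.4 min = 7344.0 s.
During one orbit Earth rotates (7344.0 / 86164) × 360° = 30.68°.
At the equator that is 30.68° × (2π·6378/360) km/° = 30.68 × 111.3 = 3416 km.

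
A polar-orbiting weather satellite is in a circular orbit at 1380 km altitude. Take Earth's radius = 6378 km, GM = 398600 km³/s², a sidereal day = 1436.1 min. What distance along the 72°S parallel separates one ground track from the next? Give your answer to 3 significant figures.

977 km

Semi-major axis a = 6378 + 1380 = 7758 km. Period T = 2π√(a³/μ) = 2π√(7758³/398600) = 6800.4 s = 113.34 min.
Node shift per orbit = (6800.4/86166) × 360° = 28.41°.
Equatorial spacing = 28.41 × 111.3 km/° = 3163 km.
At 72° latitude, spacing = 3163 × cos(72°) = 977 km.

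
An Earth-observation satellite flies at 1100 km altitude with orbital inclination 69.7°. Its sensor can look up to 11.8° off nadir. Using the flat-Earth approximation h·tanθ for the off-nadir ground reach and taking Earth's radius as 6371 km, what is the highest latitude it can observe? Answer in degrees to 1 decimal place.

71.8°

For a prograde orbit the ground track reaches latitude ±i = ±69.7°.
Sensor half-swath on the ground ≈ 1100·tan(11.8°) = 230 km = 2.07° of latitude.
Maximum observable latitude ≈ 69.7 + 2.07 = 71.8°.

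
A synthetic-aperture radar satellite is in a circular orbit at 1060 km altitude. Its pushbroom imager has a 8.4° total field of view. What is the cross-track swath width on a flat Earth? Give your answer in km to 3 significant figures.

Half-angle = 8.4°/2 = 4.2°.
Swath width ≈ 2h·tan(θ/2) = 2 × 1060 × tan(4.2°) = 155.7 km.

156 km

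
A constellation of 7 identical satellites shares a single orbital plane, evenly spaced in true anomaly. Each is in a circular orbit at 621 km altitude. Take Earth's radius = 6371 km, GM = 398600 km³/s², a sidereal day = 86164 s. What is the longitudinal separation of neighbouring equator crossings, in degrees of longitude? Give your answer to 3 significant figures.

Semi-major axis a = 6371 + 621 = 6992 km. Period T = 2π√(a³/μ) = 2π√(6992³/398600) = 5818.5 s = 96.98 min.
Single-satellite node shift = (5818.5/86164) × 360° = 24.31°.
With 7 satellites evenly phased, successive equator crossings are 24.31/7 = 3.473° apart.

3.47°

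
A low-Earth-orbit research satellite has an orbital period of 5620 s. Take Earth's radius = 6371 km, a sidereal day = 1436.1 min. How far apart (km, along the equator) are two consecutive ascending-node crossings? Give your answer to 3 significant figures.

During one orbit Earth rotates (5620.0 / 86166) × 360° = 23.48°.
At the equator that is 23.48° × (2π·6371/360) km/° = 23.48 × 111.2 = 2611 km.

2610 km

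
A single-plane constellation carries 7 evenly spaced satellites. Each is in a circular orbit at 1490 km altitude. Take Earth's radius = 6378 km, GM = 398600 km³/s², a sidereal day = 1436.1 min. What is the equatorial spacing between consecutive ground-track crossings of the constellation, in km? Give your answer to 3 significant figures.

461 km

Semi-major axis a = 6378 + 1490 = 7868 km. Period T = 2π√(a³/μ) = 2π√(7868³/398600) = 6945.6 s = 115.76 min.
Single-satellite node shift = (6945.6/86166) × 360° = 29.02°.
With 7 satellites evenly phased, successive equator crossings are 29.02/7 = 4.145° apart.
That is 4.145 × 111.3 = 461 km at the equator.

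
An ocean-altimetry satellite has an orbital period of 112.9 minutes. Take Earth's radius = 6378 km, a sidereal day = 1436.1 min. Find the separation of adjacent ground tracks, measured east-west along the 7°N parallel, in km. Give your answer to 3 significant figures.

T = 112.9 min = 6774.0 s.
Node shift per orbit = (6774.0/86166) × 360° = 28.30°.
Equatorial spacing = 28.30 × 111.3 km/° = 3150 km.
At 7° latitude, spacing = 3150 × cos(7°) = 3127 km.

3130 km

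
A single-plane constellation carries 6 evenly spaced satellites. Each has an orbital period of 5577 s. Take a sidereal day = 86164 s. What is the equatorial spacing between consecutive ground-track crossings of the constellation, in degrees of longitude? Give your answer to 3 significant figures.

Single-satellite node shift = (5577.0/86164) × 360° = 23.30°.
With 6 satellites evenly phased, successive equator crossings are 23.30/6 = 3.884° apart.

3.88°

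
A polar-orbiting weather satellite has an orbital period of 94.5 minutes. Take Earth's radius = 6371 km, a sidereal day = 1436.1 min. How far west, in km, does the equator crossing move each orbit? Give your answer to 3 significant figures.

T = 94.5 min = 5670.0 s.
During one orbit Earth rotates (5670.0 / 86166) × 360° = 23.69°.
At the equator that is 23.69° × (2π·6371/360) km/° = 23.69 × 111.2 = 2634 km.

2630 km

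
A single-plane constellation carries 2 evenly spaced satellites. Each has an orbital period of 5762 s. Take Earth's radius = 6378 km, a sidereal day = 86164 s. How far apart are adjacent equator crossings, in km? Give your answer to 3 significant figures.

Single-satellite node shift = (5762.0/86164) × 360° = 24.07°.
With 2 satellites evenly phased, successive equator crossings are 24.07/2 = 12.037° apart.
That is 12.037 × 111.3 = 1340 km at the equator.

1340 km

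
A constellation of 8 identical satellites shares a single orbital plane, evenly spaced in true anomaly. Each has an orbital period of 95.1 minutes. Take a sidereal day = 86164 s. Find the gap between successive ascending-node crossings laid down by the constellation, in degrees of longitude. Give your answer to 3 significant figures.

2.98°

T = 95.1 min = 5706.0 s.
Single-satellite node shift = (5706.0/86164) × 360° = 23.84°.
With 8 satellites evenly phased, successive equator crossings are 23.84/8 = 2.980° apart.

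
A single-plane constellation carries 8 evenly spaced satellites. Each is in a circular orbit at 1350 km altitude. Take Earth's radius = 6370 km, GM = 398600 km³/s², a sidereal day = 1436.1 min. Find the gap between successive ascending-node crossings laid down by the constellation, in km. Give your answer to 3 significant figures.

392 km

Semi-major axis a = 6370 + 1350 = 7720 km. Period T = 2π√(a³/μ) = 2π√(7720³/398600) = 6750.5 s = 112.51 min.
Single-satellite node shift = (6750.5/86166) × 360° = 28.20°.
With 8 satellites evenly phased, successive equator crossings are 28.20/8 = 3.525° apart.
That is 3.525 × 111.2 = 392 km at the equator.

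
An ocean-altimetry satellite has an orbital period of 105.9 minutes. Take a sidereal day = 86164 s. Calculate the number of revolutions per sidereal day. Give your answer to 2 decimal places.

13.56

T = 105.9 min = 6354.0 s.
Orbits per sidereal day = 86164 / 6354.0 = 13.561.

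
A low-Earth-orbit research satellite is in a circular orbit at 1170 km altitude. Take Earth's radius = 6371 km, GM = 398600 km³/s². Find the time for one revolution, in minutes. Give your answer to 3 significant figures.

Semi-major axis a = 6371 + 1170 = 7541 km. Period T = 2π√(a³/μ) = 2π√(7541³/398600) = 6517.1 s = 108.62 min.

109 min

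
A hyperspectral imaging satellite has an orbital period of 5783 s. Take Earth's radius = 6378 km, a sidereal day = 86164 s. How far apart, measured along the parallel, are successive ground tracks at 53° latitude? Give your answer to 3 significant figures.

1620 km

Node shift per orbit = (5783.0/86164) × 360° = 24.16°.
Equatorial spacing = 24.16 × 111.3 km/° = 2690 km.
At 53° latitude, spacing = 2690 × cos(53°) = 1619 km.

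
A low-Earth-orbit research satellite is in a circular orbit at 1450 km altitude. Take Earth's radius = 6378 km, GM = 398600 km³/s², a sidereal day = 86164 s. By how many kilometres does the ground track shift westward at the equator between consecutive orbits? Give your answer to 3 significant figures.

3210 km

Semi-major axis a = 6378 + 1450 = 7828 km. Period T = 2π√(a³/μ) = 2π√(7828³/398600) = 6892.7 s = 114.88 min.
During one orbit Earth rotates (6892.7 / 86164) × 360° = 28.80°.
At the equator that is 28.80° × (2π·6378/360) km/° = 28.80 × 111.3 = 3206 km.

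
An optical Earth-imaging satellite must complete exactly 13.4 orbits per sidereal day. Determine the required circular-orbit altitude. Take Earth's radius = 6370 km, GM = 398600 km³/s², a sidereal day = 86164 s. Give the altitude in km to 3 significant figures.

Required period T = 86164 / 13.4 = 6430.1 s.
From T = 2π√(a³/μ): a = (μ T²/4π²)^(1/3) = (398600 × 6430.1² / 4π²)^(1/3) = 7474 km.
Altitude h = a − R = 7474 − 6370 = 1104 km.

1100 km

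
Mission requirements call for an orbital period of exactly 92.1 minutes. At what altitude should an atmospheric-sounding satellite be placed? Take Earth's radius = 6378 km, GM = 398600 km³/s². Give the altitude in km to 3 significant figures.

378 km

T = 92.1 min = 5526.0 s.
From T = 2π√(a³/μ): a = (μ T²/4π²)^(1/3) = (398600 × 5526.0² / 4π²)^(1/3) = 6756 km.
Altitude h = a − R = 6756 − 6378 = 378 km.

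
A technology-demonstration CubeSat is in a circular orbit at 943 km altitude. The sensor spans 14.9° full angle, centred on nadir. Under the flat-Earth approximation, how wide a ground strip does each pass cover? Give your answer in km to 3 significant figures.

Half-angle = 14.9°/2 = 7.45°.
Swath width ≈ 2h·tan(θ/2) = 2 × 943 × tan(7.45°) = 246.6 km.

247 km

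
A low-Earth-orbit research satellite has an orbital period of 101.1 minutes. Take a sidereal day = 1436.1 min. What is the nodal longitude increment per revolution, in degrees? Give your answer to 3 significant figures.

T = 101.1 min = 6066.0 s.
During one orbit Earth rotates (6066.0 / 86166) × 360° = 25.34°.

25.3°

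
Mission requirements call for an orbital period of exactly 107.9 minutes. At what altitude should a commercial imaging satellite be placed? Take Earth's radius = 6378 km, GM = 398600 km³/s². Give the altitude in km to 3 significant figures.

1130 km

T = 107.9 min = 6474.0 s.
From T = 2π√(a³/μ): a = (μ T²/4π²)^(1/3) = (398600 × 6474.0² / 4π²)^(1/3) = 7508 km.
Altitude h = a − R = 7508 − 6378 = 1130 km.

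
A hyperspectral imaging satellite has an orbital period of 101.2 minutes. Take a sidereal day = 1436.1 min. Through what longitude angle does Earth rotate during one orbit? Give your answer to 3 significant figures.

T = 101.2 min = 6072.0 s.
During one orbit Earth rotates (6072.0 / 86166) × 360° = 25.37°.

25.4°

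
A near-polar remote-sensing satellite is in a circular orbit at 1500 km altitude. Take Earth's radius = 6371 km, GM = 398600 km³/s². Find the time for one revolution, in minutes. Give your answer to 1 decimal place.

115.8 min

Semi-major axis a = 6371 + 1500 = 7871 km. Period T = 2π√(a³/μ) = 2π√(7871³/398600) = 6949.5 s = 115.83 min.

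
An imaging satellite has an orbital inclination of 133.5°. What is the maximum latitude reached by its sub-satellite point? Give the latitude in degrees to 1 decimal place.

Retrograde orbit: the ground track reaches ±(180° − i) = ±(180 − 133.5) = ±46.5°.

46.5°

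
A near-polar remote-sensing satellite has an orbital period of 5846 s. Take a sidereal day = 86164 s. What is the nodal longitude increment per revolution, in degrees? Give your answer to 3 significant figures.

24.4°

During one orbit Earth rotates (5846.0 / 86164) × 360° = 24.43°.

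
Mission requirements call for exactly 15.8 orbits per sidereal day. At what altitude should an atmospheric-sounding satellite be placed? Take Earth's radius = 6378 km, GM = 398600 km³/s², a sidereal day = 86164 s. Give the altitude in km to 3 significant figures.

Required period T = 86164 / 15.8 = 5453.4 s.
From T = 2π√(a³/μ): a = (μ T²/4π²)^(1/3) = (398600 × 5453.4² / 4π²)^(1/3) = 6696 km.
Altitude h = a − R = 6696 − 6378 = 318 km.

318 km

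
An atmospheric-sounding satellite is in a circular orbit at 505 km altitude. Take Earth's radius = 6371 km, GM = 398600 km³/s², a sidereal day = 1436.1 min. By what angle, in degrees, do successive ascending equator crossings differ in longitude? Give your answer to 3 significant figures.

Semi-major axis a = 6371 + 505 = 6876 km. Period T = 2π√(a³/μ) = 2π√(6876³/398600) = 5674.3 s = 94.57 min.
During one orbit Earth rotates (5674.3 / 86166) × 360° = 23.71°.

23.7°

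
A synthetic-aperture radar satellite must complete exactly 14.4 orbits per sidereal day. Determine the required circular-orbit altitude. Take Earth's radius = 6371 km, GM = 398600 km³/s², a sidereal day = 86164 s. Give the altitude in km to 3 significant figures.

Required period T = 86164 / 14.4 = 5983.6 s.
From T = 2π√(a³/μ): a = (μ T²/4π²)^(1/3) = (398600 × 5983.6² / 4π²)^(1/3) = 7124 km.
Altitude h = a − R = 7124 − 6371 = 753 km.

753 km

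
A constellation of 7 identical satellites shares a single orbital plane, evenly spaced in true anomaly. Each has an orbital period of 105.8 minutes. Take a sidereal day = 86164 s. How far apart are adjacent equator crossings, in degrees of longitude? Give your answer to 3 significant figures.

3.79°

T = 105.8 min = 6348.0 s.
Single-satellite node shift = (6348.0/86164) × 360° = 26.52°.
With 7 satellites evenly phased, successive equator crossings are 26.52/7 = 3.789° apart.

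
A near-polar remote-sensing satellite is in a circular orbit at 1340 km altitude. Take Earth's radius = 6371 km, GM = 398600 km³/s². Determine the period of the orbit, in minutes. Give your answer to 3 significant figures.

Semi-major axis a = 6371 + 1340 = 7711 km. Period T = 2π√(a³/μ) = 2π√(7711³/398600) = 6738.7 s = 112.31 min.

112 min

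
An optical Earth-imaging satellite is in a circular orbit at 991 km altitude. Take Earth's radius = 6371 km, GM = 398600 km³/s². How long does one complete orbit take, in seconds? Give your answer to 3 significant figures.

Semi-major axis a = 6371 + 991 = 7362 km. Period T = 2π√(a³/μ) = 2π√(7362³/398600) = 6286.4 s = 104.77 min.

6290 seconds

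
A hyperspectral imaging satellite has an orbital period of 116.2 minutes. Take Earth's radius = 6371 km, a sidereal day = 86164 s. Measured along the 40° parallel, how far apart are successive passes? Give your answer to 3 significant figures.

2480 km

T = 116.2 min = 6972.0 s.
Node shift per orbit = (6972.0/86164) × 360° = 29.13°.
Equatorial spacing = 29.13 × 111.2 km/° = 3239 km.
At 40° latitude, spacing = 3239 × cos(40°) = 2481 km.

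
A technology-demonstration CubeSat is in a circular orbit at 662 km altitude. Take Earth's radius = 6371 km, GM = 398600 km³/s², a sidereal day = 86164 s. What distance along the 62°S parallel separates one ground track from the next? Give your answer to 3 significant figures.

Semi-major axis a = 6371 + 662 = 7033 km. Period T = 2π√(a³/μ) = 2π√(7033³/398600) = 5869.8 s = 97.83 min.
Node shift per orbit = (5869.8/86164) × 360° = 24.52°.
Equatorial spacing = 24.52 × 111.2 km/° = 2727 km.
At 62° latitude, spacing = 2727 × cos(62°) = 1280 km.

1280 km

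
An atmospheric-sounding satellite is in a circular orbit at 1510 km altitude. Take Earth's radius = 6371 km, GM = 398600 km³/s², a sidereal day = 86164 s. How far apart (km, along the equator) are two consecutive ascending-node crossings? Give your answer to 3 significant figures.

Semi-major axis a = 6371 + 1510 = 7881 km. Period T = 2π√(a³/μ) = 2π√(7881³/398600) = 6962.8 s = 116.05 min.
During one orbit Earth rotates (6962.8 / 86164) × 360° = 29.09°.
At the equator that is 29.09° × (2π·6371/360) km/° = 29.09 × 111.2 = 3235 km.

3230 km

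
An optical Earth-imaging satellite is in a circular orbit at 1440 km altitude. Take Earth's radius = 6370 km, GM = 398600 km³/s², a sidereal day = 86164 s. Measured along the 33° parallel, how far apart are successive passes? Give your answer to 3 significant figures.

2680 km

Semi-major axis a = 6370 + 1440 = 7810 km. Period T = 2π√(a³/μ) = 2π√(7810³/398600) = 6868.9 s = 114.48 min.
Node shift per orbit = (6868.9/86164) × 360° = 28.70°.
Equatorial spacing = 28.70 × 111.2 km/° = 3191 km.
At 33° latitude, spacing = 3191 × cos(33°) = 2676 km.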